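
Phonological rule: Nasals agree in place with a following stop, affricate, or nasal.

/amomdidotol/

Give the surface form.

[amondidotol]

/m/ before /d/ (alveolar) → [n]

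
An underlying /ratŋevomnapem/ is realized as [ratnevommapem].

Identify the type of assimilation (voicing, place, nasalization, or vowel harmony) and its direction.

/ŋ/→[n] /n/→[m].
Each target copies a feature from the preceding segment, so the direction is progressive.

place assimilation, progressive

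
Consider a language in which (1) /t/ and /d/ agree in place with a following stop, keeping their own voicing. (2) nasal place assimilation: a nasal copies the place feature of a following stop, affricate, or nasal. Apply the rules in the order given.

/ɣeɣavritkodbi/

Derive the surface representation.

Rule 1: /t/ before /k/ (velar) → [k]
Rule 1: /d/ before /b/ (labial) → [b]
After rule 1: ɣeɣavrikkobbi
Rule 2: no segment meets the rule's conditions; no change.

[ɣeɣavrikkobbi]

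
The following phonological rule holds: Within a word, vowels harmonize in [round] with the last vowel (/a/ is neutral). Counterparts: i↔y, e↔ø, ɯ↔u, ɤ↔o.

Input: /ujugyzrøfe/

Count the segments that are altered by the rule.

4

/u/ harmonizes with /e/ ([-round]) → [ɯ]
/u/ harmonizes with /e/ ([-round]) → [ɯ]
/y/ harmonizes with /e/ ([-round]) → [i]
/ø/ harmonizes with /e/ ([-round]) → [e]
4 segments change.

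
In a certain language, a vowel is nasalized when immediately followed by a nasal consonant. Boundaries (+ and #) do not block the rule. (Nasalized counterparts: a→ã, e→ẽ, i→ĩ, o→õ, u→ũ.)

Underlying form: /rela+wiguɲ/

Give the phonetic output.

/u/ before nasal /ɲ/ → [ũ]

[rela+wigũɲ]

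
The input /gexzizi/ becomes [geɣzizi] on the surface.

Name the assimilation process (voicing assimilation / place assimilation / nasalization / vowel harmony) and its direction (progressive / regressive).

voicing assimilation, regressive

/x/→[ɣ].
Each target copies a feature from the following segment, so the direction is regressive.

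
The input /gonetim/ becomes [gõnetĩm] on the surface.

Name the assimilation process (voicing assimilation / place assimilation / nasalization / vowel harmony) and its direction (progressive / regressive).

/o/→[õ] /i/→[ĩ].
Each target copies a feature from the following segment, so the direction is regressive.

nasalization, regressive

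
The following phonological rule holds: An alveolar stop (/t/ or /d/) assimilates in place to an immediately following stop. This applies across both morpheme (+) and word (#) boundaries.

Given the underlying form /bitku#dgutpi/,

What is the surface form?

/t/ before /k/ (velar) → [k]
/d/ before /g/ (velar) → [g]
/t/ before /p/ (labial) → [p]

[bikku#gguppi]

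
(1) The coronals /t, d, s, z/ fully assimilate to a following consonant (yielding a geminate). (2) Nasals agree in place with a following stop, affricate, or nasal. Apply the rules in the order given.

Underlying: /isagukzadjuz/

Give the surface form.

[isagukzajjuz]

Rule 1: /d/ before /j/ → [j] (total assimilation)
After rule 1: isagukzajjuz
Rule 2: no segment meets the rule's conditions; no change.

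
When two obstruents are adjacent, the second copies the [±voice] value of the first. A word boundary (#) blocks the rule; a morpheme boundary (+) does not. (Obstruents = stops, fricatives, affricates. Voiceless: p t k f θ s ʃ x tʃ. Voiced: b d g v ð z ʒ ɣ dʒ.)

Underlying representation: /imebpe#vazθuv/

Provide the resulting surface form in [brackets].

/p/ after /b/ (voiced) → [b]
/θ/ after /z/ (voiced) → [ð]

[imebbe#vazðuv]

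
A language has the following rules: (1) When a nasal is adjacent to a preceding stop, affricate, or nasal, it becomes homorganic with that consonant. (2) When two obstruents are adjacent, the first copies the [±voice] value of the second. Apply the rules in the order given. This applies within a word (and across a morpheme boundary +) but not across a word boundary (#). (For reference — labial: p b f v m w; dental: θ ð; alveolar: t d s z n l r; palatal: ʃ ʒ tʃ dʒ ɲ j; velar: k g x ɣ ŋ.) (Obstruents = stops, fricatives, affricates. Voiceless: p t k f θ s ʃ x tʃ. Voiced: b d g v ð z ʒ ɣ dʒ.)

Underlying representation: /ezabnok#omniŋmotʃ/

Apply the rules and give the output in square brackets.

Rule 1: /n/ after /b/ (labial) → [m]
Rule 1: /n/ after /m/ (labial) → [m]
Rule 1: /m/ after /ŋ/ (velar) → [ŋ]
After rule 1: ezabmok#ommiŋŋotʃ
Rule 2: no segment meets the rule's conditions; no change.

[ezabmok#ommiŋŋotʃ]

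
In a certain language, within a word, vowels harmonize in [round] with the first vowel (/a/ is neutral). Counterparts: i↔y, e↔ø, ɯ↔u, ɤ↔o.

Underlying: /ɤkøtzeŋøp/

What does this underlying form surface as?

[ɤketzeŋep]

/ø/ harmonizes with /ɤ/ ([-round]) → [e]
/ø/ harmonizes with /ɤ/ ([-round]) → [e]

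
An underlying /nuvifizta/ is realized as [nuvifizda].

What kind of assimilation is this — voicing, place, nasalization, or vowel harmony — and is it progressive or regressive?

voicing assimilation, progressive

/t/→[d].
Each target copies a feature from the preceding segment, so the direction is progressive.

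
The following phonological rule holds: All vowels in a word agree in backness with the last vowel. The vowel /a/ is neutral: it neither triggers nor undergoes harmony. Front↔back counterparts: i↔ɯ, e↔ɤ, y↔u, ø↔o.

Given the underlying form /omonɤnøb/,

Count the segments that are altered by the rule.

/o/ harmonizes with /ø/ ([-back]) → [ø]
/o/ harmonizes with /ø/ ([-back]) → [ø]
/ɤ/ harmonizes with /ø/ ([-back]) → [e]
3 segments change.

3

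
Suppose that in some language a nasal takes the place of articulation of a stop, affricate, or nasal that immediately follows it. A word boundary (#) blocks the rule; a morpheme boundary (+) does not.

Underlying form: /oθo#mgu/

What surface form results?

[oθo#ŋgu]

/m/ before /g/ (velar) → [ŋ]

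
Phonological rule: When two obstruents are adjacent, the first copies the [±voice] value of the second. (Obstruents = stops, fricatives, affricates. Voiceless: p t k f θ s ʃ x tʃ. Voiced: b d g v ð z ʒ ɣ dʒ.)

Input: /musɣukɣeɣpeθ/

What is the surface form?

/s/ before /ɣ/ (voiced) → [z]
/k/ before /ɣ/ (voiced) → [g]
/ɣ/ before /p/ (voiceless) → [x]

[muzɣugɣexpeθ]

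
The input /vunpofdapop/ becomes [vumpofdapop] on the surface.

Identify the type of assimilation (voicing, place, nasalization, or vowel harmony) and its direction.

place assimilation, regressive

/n/→[m].
Each target copies a feature from the following segment, so the direction is regressive.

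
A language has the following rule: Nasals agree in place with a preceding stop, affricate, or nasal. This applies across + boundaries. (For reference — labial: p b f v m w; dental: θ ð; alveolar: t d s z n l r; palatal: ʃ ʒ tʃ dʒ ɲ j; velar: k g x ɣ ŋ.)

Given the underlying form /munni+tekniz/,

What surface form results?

/n/ after /k/ (velar) → [ŋ]

[munni+tekŋiz]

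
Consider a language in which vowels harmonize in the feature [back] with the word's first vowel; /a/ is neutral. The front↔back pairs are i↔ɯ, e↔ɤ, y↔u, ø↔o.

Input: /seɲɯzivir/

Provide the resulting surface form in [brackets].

/ɯ/ harmonizes with /e/ ([-back]) → [i]

[seɲizivir]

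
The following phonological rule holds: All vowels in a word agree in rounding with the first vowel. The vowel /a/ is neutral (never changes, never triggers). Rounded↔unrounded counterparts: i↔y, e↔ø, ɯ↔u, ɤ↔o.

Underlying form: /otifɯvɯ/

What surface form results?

[otyfuvu]

/i/ harmonizes with /o/ ([+round]) → [y]
/ɯ/ harmonizes with /o/ ([+round]) → [u]
/ɯ/ harmonizes with /o/ ([+round]) → [u]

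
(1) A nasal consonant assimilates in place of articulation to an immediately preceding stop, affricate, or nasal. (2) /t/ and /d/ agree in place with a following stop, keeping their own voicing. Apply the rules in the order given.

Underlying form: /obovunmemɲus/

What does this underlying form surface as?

Rule 1: /m/ after /n/ (alveolar) → [n]
Rule 1: /ɲ/ after /m/ (labial) → [m]
After rule 1: obovunnemmus
Rule 2: no segment meets the rule's conditions; no change.

[obovunnemmus]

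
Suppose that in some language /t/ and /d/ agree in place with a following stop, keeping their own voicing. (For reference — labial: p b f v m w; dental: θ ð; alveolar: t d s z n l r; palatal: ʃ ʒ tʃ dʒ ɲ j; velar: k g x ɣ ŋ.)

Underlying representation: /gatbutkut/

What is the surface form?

/t/ before /b/ (labial) → [p]
/t/ before /k/ (velar) → [k]

[gapbukkut]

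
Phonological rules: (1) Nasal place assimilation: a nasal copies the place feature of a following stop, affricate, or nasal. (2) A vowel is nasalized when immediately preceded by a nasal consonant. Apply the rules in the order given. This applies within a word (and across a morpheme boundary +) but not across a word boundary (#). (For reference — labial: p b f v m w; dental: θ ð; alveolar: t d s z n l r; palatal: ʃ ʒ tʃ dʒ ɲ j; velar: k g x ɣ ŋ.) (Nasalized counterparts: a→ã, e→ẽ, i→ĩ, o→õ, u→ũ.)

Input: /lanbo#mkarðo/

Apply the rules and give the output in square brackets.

[lambo#ŋkarðo]

Rule 1: /n/ before /b/ (labial) → [m]
Rule 1: /m/ before /k/ (velar) → [ŋ]
After rule 1: lambo#ŋkarðo
Rule 2: no segment meets the rule's conditions; no change.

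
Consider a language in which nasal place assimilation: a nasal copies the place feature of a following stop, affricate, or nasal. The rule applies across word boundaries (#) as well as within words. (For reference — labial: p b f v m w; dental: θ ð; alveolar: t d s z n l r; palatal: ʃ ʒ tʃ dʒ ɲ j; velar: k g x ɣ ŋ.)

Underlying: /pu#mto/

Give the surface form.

[pu#nto]

/m/ before /t/ (alveolar) → [n]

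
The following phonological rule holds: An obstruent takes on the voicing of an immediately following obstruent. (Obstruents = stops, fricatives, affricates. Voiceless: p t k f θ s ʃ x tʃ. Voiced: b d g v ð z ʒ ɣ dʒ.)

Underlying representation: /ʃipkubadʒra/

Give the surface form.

no segment meets the rule's conditions; no change.

[ʃipkubadʒra]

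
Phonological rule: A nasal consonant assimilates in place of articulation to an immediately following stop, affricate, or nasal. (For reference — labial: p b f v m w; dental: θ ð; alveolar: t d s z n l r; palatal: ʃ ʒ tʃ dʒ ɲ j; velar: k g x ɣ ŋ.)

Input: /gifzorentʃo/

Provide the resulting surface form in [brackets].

/n/ before /tʃ/ (palatal) → [ɲ]

[gifzoreɲtʃo]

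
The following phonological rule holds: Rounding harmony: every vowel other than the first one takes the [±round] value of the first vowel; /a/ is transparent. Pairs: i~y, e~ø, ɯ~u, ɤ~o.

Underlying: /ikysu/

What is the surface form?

/y/ harmonizes with /i/ ([-round]) → [i]
/u/ harmonizes with /i/ ([-round]) → [ɯ]

[ikisɯ]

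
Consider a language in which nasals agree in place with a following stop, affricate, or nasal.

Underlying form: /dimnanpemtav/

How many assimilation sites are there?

/m/ before /n/ (alveolar) → [n]
/n/ before /p/ (labial) → [m]
/m/ before /t/ (alveolar) → [n]
3 segments change.

3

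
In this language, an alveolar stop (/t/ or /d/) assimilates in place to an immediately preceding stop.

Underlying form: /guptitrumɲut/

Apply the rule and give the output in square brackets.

/t/ after /p/ (labial) → [p]

[guppitrumɲut]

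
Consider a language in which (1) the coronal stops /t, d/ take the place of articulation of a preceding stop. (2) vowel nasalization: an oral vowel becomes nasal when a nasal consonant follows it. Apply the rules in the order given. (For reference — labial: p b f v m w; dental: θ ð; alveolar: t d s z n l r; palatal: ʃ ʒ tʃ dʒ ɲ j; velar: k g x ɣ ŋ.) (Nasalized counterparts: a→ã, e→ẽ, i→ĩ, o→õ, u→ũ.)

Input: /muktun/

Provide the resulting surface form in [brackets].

Rule 1: /t/ after /k/ (velar) → [k]
After rule 1: mukkun
Rule 2: /u/ before nasal /n/ → [ũ]

[mukkũn]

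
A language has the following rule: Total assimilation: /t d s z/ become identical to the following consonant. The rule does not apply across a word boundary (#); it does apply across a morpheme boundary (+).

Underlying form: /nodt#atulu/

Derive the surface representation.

[nott#atulu]

/d/ before /t/ → [t] (total assimilation)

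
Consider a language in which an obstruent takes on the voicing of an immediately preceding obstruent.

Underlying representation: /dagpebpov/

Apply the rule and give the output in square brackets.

[dagbebbov]

/p/ after /g/ (voiced) → [b]
/p/ after /b/ (voiced) → [b]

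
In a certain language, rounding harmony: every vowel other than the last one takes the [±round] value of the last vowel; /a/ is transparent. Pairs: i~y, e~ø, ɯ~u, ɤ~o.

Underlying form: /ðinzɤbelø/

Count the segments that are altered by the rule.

3

/i/ harmonizes with /ø/ ([+round]) → [y]
/ɤ/ harmonizes with /ø/ ([+round]) → [o]
/e/ harmonizes with /ø/ ([+round]) → [ø]
3 segments change.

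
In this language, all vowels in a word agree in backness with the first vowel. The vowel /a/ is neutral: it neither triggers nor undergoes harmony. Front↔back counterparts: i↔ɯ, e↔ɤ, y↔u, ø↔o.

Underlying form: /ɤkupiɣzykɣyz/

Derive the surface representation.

[ɤkupɯɣzukɣuz]

/i/ harmonizes with /ɤ/ ([+back]) → [ɯ]
/y/ harmonizes with /ɤ/ ([+back]) → [u]
/y/ harmonizes with /ɤ/ ([+back]) → [u]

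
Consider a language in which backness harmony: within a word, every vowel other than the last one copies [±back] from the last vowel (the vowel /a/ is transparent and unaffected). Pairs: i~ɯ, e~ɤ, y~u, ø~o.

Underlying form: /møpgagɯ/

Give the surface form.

/ø/ harmonizes with /ɯ/ ([+back]) → [o]

[mopgagɯ]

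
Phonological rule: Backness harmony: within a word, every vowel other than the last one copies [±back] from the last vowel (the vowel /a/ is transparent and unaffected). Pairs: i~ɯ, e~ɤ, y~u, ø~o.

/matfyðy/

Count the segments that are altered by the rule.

0

No segment meets the rule's conditions.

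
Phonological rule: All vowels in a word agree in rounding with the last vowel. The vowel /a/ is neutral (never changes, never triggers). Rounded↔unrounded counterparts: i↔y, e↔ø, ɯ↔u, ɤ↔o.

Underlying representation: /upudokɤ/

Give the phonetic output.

[ɯpɯdɤkɤ]

/u/ harmonizes with /ɤ/ ([-round]) → [ɯ]
/u/ harmonizes with /ɤ/ ([-round]) → [ɯ]
/o/ harmonizes with /ɤ/ ([-round]) → [ɤ]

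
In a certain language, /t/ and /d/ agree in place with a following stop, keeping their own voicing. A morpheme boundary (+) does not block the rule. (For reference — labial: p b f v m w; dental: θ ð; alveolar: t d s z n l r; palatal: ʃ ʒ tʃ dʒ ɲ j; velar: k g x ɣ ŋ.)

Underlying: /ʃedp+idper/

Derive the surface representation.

[ʃebp+ibper]

/d/ before /p/ (labial) → [b]
/d/ before /p/ (labial) → [b]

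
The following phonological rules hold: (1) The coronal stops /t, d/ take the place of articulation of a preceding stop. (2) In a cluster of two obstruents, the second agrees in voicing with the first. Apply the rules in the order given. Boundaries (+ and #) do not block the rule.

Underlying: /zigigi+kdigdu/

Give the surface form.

Rule 1: /d/ after /k/ (velar) → [g]
Rule 1: /d/ after /g/ (velar) → [g]
After rule 1: zigigi+kgiggu
Rule 2: /g/ after /k/ (voiceless) → [k]

[zigigi+kkiggu]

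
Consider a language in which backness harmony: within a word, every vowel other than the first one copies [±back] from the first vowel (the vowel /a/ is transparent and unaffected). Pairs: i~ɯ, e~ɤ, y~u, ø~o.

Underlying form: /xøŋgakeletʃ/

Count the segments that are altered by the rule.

No segment meets the rule's conditions.

0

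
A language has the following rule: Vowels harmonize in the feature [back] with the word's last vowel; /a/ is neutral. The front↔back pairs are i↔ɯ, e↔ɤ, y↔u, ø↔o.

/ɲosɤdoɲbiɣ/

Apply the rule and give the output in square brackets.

[ɲøsedøɲbiɣ]

/o/ harmonizes with /i/ ([-back]) → [ø]
/ɤ/ harmonizes with /i/ ([-back]) → [e]
/o/ harmonizes with /i/ ([-back]) → [ø]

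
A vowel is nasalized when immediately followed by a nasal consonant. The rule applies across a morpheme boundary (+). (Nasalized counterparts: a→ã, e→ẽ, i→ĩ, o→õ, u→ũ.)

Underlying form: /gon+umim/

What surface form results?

[gõn+ũmĩm]

/o/ before nasal /n/ → [õ]
/u/ before nasal /m/ → [ũ]
/i/ before nasal /m/ → [ĩ]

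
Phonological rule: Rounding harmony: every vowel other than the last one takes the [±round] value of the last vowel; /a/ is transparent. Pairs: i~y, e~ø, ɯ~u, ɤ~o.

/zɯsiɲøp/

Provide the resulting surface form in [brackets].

[zusyɲøp]

/ɯ/ harmonizes with /ø/ ([+round]) → [u]
/i/ harmonizes with /ø/ ([+round]) → [y]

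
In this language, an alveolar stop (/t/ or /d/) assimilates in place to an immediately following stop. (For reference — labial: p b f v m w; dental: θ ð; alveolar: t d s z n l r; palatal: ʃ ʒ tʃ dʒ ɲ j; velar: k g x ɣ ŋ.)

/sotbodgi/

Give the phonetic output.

/t/ before /b/ (labial) → [p]
/d/ before /g/ (velar) → [g]

[sopboggi]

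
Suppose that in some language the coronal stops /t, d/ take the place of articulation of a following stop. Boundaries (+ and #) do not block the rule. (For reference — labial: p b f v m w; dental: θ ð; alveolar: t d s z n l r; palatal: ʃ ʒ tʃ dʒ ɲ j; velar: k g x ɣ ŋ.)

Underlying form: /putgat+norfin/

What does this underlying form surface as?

[pukgat+norfin]

/t/ before /g/ (velar) → [k]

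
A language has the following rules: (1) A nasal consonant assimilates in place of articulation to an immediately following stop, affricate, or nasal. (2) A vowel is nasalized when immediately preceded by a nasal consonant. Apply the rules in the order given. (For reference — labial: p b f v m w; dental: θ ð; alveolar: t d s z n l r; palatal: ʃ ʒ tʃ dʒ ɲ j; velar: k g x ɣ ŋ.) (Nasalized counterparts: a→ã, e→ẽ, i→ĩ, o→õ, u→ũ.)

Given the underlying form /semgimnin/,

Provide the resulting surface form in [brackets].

Rule 1: /m/ before /g/ (velar) → [ŋ]
Rule 1: /m/ before /n/ (alveolar) → [n]
After rule 1: seŋginnin
Rule 2: /i/ after nasal /n/ → [ĩ]

[seŋginnĩn]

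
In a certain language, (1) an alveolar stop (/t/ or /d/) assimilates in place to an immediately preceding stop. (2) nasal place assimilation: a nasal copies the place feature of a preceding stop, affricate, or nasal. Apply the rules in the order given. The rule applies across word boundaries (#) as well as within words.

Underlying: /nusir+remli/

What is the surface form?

[nusir+remli]

Rule 1: no segment meets the rule's conditions; no change.
After rule 1: nusir+remli
Rule 2: no segment meets the rule's conditions; no change.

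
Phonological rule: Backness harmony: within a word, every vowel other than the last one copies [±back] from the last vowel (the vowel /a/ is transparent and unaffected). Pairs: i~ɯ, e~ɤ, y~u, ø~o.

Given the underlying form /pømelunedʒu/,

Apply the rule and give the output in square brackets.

[pomɤlunɤdʒu]

/ø/ harmonizes with /u/ ([+back]) → [o]
/e/ harmonizes with /u/ ([+back]) → [ɤ]
/e/ harmonizes with /u/ ([+back]) → [ɤ]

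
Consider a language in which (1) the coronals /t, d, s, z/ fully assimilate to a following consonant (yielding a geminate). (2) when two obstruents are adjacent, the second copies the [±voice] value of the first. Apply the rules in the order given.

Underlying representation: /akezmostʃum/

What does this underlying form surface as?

Rule 1: /z/ before /m/ → [m] (total assimilation)
Rule 1: /s/ before /tʃ/ → [tʃ] (total assimilation)
After rule 1: akemmotʃtʃum
Rule 2: no segment meets the rule's conditions; no change.

[akemmotʃtʃum]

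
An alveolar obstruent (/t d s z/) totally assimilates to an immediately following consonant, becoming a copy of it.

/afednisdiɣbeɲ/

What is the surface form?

[afenniddiɣbeɲ]

/d/ before /n/ → [n] (total assimilation)
/s/ before /d/ → [d] (total assimilation)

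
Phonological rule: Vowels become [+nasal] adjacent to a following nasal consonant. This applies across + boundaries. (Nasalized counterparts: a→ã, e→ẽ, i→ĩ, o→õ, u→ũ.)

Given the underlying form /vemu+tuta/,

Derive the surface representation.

[vẽmu+tuta]

/e/ before nasal /m/ → [ẽ]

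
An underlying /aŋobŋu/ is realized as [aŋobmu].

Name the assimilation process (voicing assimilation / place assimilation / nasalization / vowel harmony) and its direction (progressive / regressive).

place assimilation, progressive

/ŋ/→[m].
Each target copies a feature from the preceding segment, so the direction is progressive.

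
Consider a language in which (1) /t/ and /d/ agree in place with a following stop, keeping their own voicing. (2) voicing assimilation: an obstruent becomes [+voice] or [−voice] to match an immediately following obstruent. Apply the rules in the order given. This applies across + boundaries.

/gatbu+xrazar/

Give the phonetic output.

[gabbu+xrazar]

Rule 1: /t/ before /b/ (labial) → [p]
After rule 1: gapbu+xrazar
Rule 2: /p/ before /b/ (voiced) → [b]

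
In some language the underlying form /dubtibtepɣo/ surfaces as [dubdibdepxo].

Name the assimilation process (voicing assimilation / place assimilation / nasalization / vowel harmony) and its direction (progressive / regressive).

voicing assimilation, progressive

/t/→[d] /t/→[d] /ɣ/→[x].
Each target copies a feature from the preceding segment, so the direction is progressive.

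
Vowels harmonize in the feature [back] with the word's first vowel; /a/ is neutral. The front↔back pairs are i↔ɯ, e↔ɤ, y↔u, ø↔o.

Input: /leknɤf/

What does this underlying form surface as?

/ɤ/ harmonizes with /e/ ([-back]) → [e]

[leknef]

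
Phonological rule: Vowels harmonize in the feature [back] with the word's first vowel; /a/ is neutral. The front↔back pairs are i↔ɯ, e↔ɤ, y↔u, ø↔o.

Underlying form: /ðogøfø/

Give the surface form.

[ðogofo]

/ø/ harmonizes with /o/ ([+back]) → [o]
/ø/ harmonizes with /o/ ([+back]) → [o]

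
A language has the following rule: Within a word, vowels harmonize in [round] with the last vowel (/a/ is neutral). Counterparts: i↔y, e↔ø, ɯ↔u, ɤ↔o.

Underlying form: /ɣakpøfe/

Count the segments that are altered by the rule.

/ø/ harmonizes with /e/ ([-round]) → [e]
1 segment changes.

1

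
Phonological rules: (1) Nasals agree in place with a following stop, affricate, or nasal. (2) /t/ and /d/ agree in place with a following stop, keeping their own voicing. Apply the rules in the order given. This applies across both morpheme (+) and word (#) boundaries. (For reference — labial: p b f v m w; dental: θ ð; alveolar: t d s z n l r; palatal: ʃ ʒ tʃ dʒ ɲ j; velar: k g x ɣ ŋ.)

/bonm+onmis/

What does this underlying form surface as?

[bomm+ommis]

Rule 1: /n/ before /m/ (labial) → [m]
Rule 1: /n/ before /m/ (labial) → [m]
After rule 1: bomm+ommis
Rule 2: no segment meets the rule's conditions; no change.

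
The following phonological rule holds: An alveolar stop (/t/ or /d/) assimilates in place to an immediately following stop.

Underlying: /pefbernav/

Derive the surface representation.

[pefbernav]

no segment meets the rule's conditions; no change.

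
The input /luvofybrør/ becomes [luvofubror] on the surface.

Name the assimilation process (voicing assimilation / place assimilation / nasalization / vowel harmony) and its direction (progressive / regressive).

/y/→[u] /ø/→[o].
Vowels agree with the first vowel, so the harmony is progressive.

vowel harmony, progressive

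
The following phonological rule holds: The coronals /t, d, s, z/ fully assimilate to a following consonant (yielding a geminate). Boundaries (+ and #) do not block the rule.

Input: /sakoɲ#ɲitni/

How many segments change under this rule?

/t/ before /n/ → [n] (total assimilation)
1 segment changes.

1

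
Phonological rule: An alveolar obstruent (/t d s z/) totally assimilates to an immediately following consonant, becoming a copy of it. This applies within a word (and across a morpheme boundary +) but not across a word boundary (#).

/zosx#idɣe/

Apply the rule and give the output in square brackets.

[zoxx#iɣɣe]

/s/ before /x/ → [x] (total assimilation)
/d/ before /ɣ/ → [ɣ] (total assimilation)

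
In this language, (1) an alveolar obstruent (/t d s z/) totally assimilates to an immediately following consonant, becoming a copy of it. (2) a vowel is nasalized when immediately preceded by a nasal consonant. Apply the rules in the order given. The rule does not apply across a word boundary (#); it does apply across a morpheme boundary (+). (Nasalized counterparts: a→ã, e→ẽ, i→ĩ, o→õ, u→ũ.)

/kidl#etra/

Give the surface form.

Rule 1: /d/ before /l/ → [l] (total assimilation)
Rule 1: /t/ before /r/ → [r] (total assimilation)
After rule 1: kill#erra
Rule 2: no segment meets the rule's conditions; no change.

[kill#erra]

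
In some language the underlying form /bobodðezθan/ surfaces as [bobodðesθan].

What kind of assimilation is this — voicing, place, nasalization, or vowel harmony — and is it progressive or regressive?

/z/→[s].
Each target copies a feature from the following segment, so the direction is regressive.

voicing assimilation, regressive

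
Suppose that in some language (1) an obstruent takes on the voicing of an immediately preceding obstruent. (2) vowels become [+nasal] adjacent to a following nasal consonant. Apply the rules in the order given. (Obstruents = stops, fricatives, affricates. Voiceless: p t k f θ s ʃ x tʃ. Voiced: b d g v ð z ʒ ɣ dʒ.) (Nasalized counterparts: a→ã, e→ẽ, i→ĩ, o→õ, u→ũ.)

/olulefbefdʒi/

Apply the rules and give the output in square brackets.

Rule 1: /b/ after /f/ (voiceless) → [p]
Rule 1: /dʒ/ after /f/ (voiceless) → [tʃ]
After rule 1: olulefpeftʃi
Rule 2: no segment meets the rule's conditions; no change.

[olulefpeftʃi]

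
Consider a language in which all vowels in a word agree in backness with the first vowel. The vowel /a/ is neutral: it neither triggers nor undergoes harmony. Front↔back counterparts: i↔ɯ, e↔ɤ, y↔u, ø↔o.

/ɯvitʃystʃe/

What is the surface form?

/i/ harmonizes with /ɯ/ ([+back]) → [ɯ]
/y/ harmonizes with /ɯ/ ([+back]) → [u]
/e/ harmonizes with /ɯ/ ([+back]) → [ɤ]

[ɯvɯtʃustʃɤ]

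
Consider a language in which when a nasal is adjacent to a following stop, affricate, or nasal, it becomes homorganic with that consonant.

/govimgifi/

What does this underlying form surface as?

[goviŋgifi]

/m/ before /g/ (velar) → [ŋ]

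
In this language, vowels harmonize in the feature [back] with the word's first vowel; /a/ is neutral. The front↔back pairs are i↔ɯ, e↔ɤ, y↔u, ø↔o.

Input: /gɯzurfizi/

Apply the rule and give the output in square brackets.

[gɯzurfɯzɯ]

/i/ harmonizes with /ɯ/ ([+back]) → [ɯ]
/i/ harmonizes with /ɯ/ ([+back]) → [ɯ]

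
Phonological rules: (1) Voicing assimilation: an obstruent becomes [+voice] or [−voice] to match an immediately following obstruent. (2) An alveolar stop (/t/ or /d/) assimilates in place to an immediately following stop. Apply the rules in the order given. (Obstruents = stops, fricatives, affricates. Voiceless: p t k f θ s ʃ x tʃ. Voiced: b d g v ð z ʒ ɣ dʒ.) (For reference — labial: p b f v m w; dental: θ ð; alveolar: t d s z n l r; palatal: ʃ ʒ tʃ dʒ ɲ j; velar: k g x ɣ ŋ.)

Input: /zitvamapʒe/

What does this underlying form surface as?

Rule 1: /t/ before /v/ (voiced) → [d]
Rule 1: /p/ before /ʒ/ (voiced) → [b]
After rule 1: zidvamabʒe
Rule 2: no segment meets the rule's conditions; no change.

[zidvamabʒe]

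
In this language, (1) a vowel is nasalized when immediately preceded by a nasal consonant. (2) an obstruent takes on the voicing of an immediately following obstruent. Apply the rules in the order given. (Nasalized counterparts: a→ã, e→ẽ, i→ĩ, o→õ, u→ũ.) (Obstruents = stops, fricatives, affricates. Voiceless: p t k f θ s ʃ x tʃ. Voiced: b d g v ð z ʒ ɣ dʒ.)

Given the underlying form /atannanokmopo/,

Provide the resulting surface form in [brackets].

[atannãnõkmõpo]

Rule 1: /a/ after nasal /n/ → [ã]
Rule 1: /o/ after nasal /n/ → [õ]
Rule 1: /o/ after nasal /m/ → [õ]
After rule 1: atannãnõkmõpo
Rule 2: no segment meets the rule's conditions; no change.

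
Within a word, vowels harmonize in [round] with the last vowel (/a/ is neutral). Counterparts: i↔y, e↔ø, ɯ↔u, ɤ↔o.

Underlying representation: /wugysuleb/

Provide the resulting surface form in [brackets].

/u/ harmonizes with /e/ ([-round]) → [ɯ]
/y/ harmonizes with /e/ ([-round]) → [i]
/u/ harmonizes with /e/ ([-round]) → [ɯ]

[wɯgisɯleb]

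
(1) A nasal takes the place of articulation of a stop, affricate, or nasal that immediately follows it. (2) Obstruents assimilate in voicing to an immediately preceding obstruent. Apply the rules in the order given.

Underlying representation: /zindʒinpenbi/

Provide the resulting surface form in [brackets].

[ziɲdʒimpembi]

Rule 1: /n/ before /dʒ/ (palatal) → [ɲ]
Rule 1: /n/ before /p/ (labial) → [m]
Rule 1: /n/ before /b/ (labial) → [m]
After rule 1: ziɲdʒimpembi
Rule 2: no segment meets the rule's conditions; no change.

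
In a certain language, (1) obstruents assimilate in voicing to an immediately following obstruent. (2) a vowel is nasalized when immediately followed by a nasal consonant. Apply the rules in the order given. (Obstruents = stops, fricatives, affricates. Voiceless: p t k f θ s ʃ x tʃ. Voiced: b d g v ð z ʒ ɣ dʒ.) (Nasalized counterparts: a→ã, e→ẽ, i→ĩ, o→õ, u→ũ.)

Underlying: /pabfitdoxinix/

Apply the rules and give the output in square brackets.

Rule 1: /b/ before /f/ (voiceless) → [p]
Rule 1: /t/ before /d/ (voiced) → [d]
After rule 1: papfiddoxinix
Rule 2: /i/ before nasal /n/ → [ĩ]

[papfiddoxĩnix]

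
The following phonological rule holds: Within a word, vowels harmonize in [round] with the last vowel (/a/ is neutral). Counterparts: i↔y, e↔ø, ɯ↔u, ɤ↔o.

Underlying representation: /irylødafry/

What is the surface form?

[yrylødafry]

/i/ harmonizes with /y/ ([+round]) → [y]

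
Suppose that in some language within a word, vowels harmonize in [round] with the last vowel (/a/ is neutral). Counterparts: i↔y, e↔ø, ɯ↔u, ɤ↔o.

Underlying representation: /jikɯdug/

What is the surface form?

[jykudug]

/i/ harmonizes with /u/ ([+round]) → [y]
/ɯ/ harmonizes with /u/ ([+round]) → [u]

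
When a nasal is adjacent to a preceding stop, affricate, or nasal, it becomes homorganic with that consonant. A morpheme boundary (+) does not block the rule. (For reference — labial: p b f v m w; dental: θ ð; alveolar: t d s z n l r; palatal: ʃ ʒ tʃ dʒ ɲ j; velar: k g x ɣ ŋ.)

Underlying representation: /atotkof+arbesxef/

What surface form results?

[atotkof+arbesxef]

no segment meets the rule's conditions; no change.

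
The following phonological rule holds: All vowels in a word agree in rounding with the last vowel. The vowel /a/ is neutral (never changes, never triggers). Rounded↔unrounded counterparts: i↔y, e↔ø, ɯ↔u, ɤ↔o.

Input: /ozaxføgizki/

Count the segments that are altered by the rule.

/o/ harmonizes with /i/ ([-round]) → [ɤ]
/ø/ harmonizes with /i/ ([-round]) → [e]
2 segments change.

2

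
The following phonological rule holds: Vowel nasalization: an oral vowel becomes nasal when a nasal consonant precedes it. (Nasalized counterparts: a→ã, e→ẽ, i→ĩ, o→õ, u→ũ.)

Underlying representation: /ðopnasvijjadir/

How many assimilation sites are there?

1

/a/ after nasal /n/ → [ã]
1 segment changes.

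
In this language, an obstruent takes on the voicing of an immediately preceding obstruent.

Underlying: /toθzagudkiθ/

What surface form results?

/z/ after /θ/ (voiceless) → [s]
/k/ after /d/ (voiced) → [g]

[toθsagudgiθ]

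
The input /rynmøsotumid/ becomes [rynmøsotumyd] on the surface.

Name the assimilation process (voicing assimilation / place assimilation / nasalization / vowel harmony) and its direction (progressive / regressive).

vowel harmony, progressive

/i/→[y].
Vowels agree with the first vowel, so the harmony is progressive.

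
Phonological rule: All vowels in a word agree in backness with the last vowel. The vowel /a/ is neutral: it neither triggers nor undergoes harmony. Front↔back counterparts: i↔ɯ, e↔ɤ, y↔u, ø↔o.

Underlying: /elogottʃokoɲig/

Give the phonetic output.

[eløgøttʃøkøɲig]

/o/ harmonizes with /i/ ([-back]) → [ø]
/o/ harmonizes with /i/ ([-back]) → [ø]
/o/ harmonizes with /i/ ([-back]) → [ø]
/o/ harmonizes with /i/ ([-back]) → [ø]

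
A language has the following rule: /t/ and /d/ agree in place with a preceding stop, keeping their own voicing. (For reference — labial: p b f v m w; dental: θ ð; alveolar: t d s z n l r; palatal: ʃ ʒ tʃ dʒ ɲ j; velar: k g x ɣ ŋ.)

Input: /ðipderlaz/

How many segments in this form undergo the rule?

/d/ after /p/ (labial) → [b]
1 segment changes.

1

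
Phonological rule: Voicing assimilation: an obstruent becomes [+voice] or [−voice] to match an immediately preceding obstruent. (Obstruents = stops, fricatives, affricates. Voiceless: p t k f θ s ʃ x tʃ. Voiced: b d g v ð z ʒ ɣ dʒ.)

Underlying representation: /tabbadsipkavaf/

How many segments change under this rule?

1

/s/ after /d/ (voiced) → [z]
1 segment changes.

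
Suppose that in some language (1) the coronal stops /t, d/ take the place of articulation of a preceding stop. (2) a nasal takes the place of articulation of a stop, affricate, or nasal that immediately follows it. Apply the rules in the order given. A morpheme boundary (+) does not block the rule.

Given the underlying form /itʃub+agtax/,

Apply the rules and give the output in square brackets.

[itʃub+agkax]

Rule 1: /t/ after /g/ (velar) → [k]
After rule 1: itʃub+agkax
Rule 2: no segment meets the rule's conditions; no change.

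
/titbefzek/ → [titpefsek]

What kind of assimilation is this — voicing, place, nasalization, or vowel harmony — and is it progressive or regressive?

voicing assimilation, progressive

/b/→[p] /z/→[s].
Each target copies a feature from the preceding segment, so the direction is progressive.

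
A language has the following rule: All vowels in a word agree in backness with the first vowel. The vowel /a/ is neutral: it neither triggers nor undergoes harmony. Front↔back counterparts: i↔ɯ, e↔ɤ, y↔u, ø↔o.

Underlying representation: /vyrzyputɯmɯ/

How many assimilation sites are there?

/u/ harmonizes with /y/ ([-back]) → [y]
/ɯ/ harmonizes with /y/ ([-back]) → [i]
/ɯ/ harmonizes with /y/ ([-back]) → [i]
3 segments change.

3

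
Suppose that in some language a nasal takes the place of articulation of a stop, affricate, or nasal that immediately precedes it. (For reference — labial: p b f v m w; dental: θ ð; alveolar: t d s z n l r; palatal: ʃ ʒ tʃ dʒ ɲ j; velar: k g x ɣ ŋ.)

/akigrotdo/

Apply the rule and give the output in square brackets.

no segment meets the rule's conditions; no change.

[akigrotdo]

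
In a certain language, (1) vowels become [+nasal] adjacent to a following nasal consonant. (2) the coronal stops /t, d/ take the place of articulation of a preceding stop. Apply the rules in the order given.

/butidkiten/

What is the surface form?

Rule 1: /e/ before nasal /n/ → [ẽ]
After rule 1: butidkitẽn
Rule 2: no segment meets the rule's conditions; no change.

[butidkitẽn]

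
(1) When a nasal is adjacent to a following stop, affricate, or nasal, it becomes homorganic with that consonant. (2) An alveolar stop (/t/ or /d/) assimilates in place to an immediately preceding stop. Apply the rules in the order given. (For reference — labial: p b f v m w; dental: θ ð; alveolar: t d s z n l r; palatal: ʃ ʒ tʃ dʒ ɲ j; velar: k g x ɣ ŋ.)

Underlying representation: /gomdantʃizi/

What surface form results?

Rule 1: /m/ before /d/ (alveolar) → [n]
Rule 1: /n/ before /tʃ/ (palatal) → [ɲ]
After rule 1: gondaɲtʃizi
Rule 2: no segment meets the rule's conditions; no change.

[gondaɲtʃizi]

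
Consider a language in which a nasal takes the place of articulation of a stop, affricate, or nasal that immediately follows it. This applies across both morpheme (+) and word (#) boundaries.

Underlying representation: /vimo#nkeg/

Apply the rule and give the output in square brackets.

[vimo#ŋkeg]

/n/ before /k/ (velar) → [ŋ]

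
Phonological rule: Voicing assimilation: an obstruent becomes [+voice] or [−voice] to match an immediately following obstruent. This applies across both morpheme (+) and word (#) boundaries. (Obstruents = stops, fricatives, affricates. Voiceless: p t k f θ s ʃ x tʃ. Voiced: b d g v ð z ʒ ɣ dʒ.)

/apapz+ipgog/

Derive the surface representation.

[apabz+ibgog]

/p/ before /z/ (voiced) → [b]
/p/ before /g/ (voiced) → [b]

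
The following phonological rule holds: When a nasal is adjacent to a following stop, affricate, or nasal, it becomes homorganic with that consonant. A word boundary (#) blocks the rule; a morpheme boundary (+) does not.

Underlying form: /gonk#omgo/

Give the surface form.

/n/ before /k/ (velar) → [ŋ]
/m/ before /g/ (velar) → [ŋ]

[goŋk#oŋgo]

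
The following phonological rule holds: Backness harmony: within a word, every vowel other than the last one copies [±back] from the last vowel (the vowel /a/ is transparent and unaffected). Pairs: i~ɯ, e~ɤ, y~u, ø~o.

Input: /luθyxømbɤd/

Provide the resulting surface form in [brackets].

/y/ harmonizes with /ɤ/ ([+back]) → [u]
/ø/ harmonizes with /ɤ/ ([+back]) → [o]

[luθuxombɤd]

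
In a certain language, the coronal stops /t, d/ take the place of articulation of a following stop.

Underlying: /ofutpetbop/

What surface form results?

[ofuppepbop]

/t/ before /p/ (labial) → [p]
/t/ before /b/ (labial) → [p]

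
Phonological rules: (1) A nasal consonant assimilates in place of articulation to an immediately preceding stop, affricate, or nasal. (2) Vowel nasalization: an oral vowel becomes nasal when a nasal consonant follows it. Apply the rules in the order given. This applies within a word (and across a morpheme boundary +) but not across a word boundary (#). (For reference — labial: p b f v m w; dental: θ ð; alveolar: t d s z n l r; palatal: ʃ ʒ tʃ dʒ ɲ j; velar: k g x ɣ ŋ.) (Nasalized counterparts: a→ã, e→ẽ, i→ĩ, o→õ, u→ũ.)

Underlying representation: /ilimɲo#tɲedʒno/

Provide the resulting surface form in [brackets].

Rule 1: /ɲ/ after /m/ (labial) → [m]
Rule 1: /ɲ/ after /t/ (alveolar) → [n]
Rule 1: /n/ after /dʒ/ (palatal) → [ɲ]
After rule 1: ilimmo#tnedʒɲo
Rule 2: /i/ before nasal /m/ → [ĩ]

[ilĩmmo#tnedʒɲo]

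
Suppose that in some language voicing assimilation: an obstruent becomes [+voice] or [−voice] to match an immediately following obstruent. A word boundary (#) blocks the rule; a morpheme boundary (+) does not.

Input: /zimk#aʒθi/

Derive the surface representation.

[zimk#aʃθi]

/ʒ/ before /θ/ (voiceless) → [ʃ]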